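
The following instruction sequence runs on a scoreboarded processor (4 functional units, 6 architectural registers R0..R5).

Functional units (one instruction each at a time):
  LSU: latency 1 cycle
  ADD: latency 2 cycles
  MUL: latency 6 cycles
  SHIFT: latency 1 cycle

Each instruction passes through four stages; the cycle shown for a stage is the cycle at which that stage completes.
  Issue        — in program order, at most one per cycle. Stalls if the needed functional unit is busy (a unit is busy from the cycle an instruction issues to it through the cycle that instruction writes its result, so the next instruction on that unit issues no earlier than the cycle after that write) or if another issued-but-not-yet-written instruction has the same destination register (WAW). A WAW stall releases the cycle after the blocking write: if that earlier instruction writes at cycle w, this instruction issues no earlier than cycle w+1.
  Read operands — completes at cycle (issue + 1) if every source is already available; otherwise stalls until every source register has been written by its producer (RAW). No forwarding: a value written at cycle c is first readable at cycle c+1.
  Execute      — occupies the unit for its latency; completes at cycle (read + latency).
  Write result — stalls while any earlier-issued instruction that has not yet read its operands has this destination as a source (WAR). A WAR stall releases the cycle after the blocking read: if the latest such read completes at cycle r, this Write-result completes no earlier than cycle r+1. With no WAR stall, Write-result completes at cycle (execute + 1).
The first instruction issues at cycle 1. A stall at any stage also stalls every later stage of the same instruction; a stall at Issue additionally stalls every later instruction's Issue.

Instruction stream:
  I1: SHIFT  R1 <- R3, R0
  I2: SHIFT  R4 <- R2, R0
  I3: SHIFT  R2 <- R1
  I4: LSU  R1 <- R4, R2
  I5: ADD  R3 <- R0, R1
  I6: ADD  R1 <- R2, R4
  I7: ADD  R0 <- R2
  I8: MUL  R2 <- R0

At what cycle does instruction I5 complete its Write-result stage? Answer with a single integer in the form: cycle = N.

cycle = 19

I1: IS=1 RO=2 EX=3 WR=4
I2: IS=5 RO=6 EX=7 WR=8  [struct: SHIFT busy until I1 writes@4]
I3: IS=9 RO=10 EX=11 WR=12  [struct: SHIFT busy until I2 writes@8]
I4: IS=10 RO=13 EX=14 WR=15  [RAW R2: wait I3 write@12]
I5: IS=11 RO=16 EX=18 WR=19  [RAW R1: wait I4 write@15]
I6: IS=20 RO=21 EX=23 WR=24  [struct: ADD busy until I5 writes@19]
I7: IS=25 RO=26 EX=28 WR=29  [struct: ADD busy until I6 writes@24]
I8: IS=26 RO=30 EX=36 WR=37  [RAW R0: wait I7 write@29]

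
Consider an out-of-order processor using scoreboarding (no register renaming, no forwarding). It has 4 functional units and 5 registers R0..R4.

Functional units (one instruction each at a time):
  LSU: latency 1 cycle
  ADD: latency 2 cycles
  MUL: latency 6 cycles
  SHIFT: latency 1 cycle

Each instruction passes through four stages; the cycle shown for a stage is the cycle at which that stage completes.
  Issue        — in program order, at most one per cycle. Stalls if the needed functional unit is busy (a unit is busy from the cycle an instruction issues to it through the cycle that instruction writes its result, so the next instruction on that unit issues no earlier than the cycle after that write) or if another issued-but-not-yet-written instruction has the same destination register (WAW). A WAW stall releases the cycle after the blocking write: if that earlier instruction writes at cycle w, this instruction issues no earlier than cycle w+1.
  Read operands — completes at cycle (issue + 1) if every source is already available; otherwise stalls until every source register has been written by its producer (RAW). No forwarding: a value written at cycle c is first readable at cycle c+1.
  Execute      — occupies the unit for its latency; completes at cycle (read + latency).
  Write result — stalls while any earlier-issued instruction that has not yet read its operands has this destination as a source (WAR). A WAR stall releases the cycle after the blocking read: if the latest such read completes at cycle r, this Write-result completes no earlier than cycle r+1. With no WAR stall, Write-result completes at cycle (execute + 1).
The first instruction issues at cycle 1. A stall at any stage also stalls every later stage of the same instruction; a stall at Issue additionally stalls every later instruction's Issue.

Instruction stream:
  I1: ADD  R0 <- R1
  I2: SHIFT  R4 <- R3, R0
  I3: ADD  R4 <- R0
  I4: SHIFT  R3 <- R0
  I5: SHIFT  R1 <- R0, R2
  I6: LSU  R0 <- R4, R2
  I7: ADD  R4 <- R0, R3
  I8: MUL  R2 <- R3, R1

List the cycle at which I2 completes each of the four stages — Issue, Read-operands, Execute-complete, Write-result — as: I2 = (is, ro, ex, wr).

t=1  issue I1 (ADD)
t=2  I1 read-ops | issue I2 (SHIFT)
t=4  I1 finished on ADD
t=5  I1→R0
t=6  I2 read-ops
t=7  I2 finished on SHIFT
t=8  I2→R4
t=9  issue I3 (ADD)
t=10  I3 read-ops | issue I4 (SHIFT)
t=11  I4 read-ops
t=12  I3 finished on ADD | I4 finished on SHIFT
t=13  I3→R4 | I4→R3
t=14  issue I5 (SHIFT)
t=15  I5 read-ops | issue I6 (LSU)
t=16  I5 finished on SHIFT | I6 read-ops | issue I7 (ADD)
t=17  I5→R1 | I6 finished on LSU | issue I8 (MUL)
t=18  I6→R0 | I8 read-ops
t=19  I7 read-ops
t=21  I7 finished on ADD
t=22  I7→R4
t=24  I8 finished on MUL
t=25  I8→R2

I2 = (2, 6, 7, 8)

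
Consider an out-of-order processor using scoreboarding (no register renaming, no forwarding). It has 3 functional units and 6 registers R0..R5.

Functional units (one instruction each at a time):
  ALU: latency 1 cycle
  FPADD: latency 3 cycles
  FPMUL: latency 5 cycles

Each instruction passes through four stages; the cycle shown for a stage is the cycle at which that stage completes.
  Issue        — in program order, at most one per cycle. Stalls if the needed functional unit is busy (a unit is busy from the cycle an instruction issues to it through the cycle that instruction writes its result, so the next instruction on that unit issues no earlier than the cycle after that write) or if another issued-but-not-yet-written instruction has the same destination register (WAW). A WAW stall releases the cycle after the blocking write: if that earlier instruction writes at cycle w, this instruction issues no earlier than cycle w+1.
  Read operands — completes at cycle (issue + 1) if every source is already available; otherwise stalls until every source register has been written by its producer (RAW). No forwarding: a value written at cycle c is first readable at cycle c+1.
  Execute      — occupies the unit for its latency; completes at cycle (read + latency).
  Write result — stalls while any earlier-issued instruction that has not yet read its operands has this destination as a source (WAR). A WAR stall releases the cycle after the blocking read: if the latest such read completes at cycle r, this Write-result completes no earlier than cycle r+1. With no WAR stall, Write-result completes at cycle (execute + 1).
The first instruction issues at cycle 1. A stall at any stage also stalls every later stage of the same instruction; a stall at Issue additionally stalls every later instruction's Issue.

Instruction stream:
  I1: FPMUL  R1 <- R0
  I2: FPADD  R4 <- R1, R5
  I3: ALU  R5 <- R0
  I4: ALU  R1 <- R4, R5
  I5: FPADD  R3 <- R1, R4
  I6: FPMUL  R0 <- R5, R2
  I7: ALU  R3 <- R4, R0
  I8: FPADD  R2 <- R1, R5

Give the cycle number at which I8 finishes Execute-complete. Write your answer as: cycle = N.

cycle = 27

t=1  issue I1 (FPMUL)
t=2  I1 read-ops, issue I2 (FPADD)
t=3  issue I3 (ALU)
t=4  I3 read-ops
t=5  I3 finished on ALU
t=7  I1 finished on FPMUL
t=8  I1→R1
t=9  I2 read-ops
t=10  I3→R5
t=11  issue I4 (ALU)
t=12  I2 finished on FPADD
t=13  I2→R4
t=14  I4 read-ops, issue I5 (FPADD)
t=15  I4 finished on ALU, issue I6 (FPMUL)
t=16  I4→R1, I6 read-ops
t=17  I5 read-ops
t=20  I5 finished on FPADD
t=21  I5→R3, I6 finished on FPMUL
t=22  I6→R0, issue I7 (ALU)
t=23  I7 read-ops, issue I8 (FPADD)
t=24  I7 finished on ALU, I8 read-ops
t=25  I7→R3
t=27  I8 finished on FPADD
t=28  I8→R2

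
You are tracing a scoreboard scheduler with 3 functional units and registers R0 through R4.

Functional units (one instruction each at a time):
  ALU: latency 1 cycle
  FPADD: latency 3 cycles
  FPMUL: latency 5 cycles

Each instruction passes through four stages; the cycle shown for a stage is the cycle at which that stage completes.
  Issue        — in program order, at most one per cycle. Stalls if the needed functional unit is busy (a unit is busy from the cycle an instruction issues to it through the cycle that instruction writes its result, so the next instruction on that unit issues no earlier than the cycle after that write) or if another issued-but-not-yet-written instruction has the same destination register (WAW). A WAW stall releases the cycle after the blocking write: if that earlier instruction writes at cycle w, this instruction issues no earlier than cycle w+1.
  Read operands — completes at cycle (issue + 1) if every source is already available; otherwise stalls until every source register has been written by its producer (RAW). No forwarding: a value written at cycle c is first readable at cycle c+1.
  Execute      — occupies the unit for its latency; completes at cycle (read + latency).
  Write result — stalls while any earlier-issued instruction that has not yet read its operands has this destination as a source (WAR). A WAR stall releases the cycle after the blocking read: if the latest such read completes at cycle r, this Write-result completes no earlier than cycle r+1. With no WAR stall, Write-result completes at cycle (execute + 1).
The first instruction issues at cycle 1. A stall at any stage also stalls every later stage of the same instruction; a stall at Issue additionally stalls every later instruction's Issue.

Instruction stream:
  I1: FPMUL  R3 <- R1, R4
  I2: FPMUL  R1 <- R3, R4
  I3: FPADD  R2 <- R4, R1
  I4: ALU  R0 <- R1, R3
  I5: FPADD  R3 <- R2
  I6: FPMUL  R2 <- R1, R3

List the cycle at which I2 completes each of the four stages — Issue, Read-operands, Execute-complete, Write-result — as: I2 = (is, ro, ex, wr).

I2 = (9, 10, 15, 16)

I1 -> (1, 2, 7, 8)
I2 -> (9, 10, 15, 16)  // struct: FPMUL busy until I1 writes@8
I3 -> (10, 17, 20, 21)  // RAW R1: wait I2 write@16
I4 -> (11, 17, 18, 19)  // RAW R1: wait I2 write@16
I5 -> (22, 23, 26, 27)  // struct: FPADD busy until I3 writes@21
I6 -> (23, 28, 33, 34)  // RAW R3: wait I5 write@27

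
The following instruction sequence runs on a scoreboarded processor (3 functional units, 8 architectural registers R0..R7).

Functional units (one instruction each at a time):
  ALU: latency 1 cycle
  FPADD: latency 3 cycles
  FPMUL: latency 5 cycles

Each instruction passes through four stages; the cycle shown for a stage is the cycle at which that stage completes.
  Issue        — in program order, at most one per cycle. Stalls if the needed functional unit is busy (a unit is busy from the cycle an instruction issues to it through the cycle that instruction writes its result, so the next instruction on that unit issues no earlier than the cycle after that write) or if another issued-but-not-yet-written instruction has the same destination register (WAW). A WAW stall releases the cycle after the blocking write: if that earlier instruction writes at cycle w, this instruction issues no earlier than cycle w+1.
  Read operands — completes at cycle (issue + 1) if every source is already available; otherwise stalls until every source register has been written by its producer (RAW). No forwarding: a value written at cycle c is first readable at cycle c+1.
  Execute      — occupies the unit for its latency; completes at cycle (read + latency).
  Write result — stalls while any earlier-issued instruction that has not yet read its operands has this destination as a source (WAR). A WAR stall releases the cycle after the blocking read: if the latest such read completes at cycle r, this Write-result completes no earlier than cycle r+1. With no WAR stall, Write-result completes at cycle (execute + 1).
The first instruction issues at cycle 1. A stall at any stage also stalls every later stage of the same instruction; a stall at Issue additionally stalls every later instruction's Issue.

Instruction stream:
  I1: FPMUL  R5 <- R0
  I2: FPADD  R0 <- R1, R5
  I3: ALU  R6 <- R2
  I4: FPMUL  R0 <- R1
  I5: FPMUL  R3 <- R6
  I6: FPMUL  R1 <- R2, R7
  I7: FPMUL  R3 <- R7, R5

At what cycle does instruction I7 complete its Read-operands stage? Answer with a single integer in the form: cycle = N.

I1  is:1  ro:2  ex:7  wr:8
I2  is:2  ro:9  ex:12  wr:13  — RAW R5: wait I1 write@8
I3  is:3  ro:4  ex:5  wr:6
I4  is:14  ro:15  ex:20  wr:21  — WAW R0: wait I2 write@13
I5  is:22  ro:23  ex:28  wr:29  — struct: FPMUL busy until I4 writes@21
I6  is:30  ro:31  ex:36  wr:37  — struct: FPMUL busy until I5 writes@29
I7  is:38  ro:39  ex:44  wr:45  — struct: FPMUL busy until I6 writes@37

cycle = 39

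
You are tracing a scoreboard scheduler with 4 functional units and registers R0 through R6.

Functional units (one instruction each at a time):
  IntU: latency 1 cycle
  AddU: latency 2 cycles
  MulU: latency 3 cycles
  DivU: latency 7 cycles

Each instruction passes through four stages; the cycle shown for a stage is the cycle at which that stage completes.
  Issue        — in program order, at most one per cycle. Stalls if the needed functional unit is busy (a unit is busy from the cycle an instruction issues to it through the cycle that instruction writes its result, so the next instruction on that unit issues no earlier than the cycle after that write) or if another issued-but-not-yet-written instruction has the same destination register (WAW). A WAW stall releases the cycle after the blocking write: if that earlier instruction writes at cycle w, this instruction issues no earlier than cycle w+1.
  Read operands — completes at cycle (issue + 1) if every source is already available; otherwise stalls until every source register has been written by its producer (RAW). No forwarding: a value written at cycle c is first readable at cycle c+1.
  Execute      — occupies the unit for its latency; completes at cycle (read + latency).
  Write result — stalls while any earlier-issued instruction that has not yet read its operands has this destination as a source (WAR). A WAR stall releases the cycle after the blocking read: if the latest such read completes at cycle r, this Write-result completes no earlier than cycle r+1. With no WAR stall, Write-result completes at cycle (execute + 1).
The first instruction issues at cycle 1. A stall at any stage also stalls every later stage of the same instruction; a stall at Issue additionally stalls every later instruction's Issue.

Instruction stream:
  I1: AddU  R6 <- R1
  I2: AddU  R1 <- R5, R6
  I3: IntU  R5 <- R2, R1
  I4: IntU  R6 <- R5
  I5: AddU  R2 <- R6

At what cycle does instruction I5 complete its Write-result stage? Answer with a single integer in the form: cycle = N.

[I1] 1/2/4/5
[I2] 6/7/9/10  (struct: AddU busy until I1 writes@5)
[I3] 7/11/12/13  (RAW R1: wait I2 write@10)
[I4] 14/15/16/17  (struct: IntU busy until I3 writes@13)
[I5] 15/18/20/21  (RAW R6: wait I4 write@17)

cycle = 21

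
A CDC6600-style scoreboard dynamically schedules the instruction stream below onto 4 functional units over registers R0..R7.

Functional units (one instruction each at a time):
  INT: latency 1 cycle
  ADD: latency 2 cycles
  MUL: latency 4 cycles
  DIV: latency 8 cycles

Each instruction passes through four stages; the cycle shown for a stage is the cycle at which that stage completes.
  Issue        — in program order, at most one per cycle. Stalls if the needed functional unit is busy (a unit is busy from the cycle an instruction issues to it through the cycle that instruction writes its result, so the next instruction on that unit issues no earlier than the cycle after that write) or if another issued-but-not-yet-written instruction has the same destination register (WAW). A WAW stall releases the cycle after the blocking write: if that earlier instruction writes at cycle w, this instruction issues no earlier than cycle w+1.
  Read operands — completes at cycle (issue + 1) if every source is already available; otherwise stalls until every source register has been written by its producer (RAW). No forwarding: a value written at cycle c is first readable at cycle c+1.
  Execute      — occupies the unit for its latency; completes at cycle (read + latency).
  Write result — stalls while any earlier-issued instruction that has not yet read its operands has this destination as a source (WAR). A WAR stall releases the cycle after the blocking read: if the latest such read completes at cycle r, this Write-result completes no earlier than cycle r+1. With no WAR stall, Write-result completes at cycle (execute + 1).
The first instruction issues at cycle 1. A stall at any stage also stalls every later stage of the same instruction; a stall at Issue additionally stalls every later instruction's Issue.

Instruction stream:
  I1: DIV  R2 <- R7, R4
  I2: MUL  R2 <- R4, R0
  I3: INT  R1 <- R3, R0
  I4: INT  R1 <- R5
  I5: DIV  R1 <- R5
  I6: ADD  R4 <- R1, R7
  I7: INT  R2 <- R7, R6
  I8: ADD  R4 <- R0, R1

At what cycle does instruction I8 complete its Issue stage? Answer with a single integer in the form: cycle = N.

cycle 1: I1→DIV
cycle 2: I1 RO
cycle 10: I1 EX
cycle 11: I1 WR R2
cycle 12: I2→MUL
cycle 13: I2 RO; I3→INT
cycle 14: I3 RO
cycle 15: I3 EX
cycle 16: I3 WR R1
cycle 17: I2 EX; I4→INT
cycle 18: I2 WR R2; I4 RO
cycle 19: I4 EX
cycle 20: I4 WR R1
cycle 21: I5→DIV
cycle 22: I5 RO; I6→ADD
cycle 23: I7→INT
cycle 24: I7 RO
cycle 25: I7 EX
cycle 26: I7 WR R2
cycle 30: I5 EX
cycle 31: I5 WR R1
cycle 32: I6 RO
cycle 34: I6 EX
cycle 35: I6 WR R4
cycle 36: I8→ADD
cycle 37: I8 RO
cycle 39: I8 EX
cycle 40: I8 WR R4

cycle = 36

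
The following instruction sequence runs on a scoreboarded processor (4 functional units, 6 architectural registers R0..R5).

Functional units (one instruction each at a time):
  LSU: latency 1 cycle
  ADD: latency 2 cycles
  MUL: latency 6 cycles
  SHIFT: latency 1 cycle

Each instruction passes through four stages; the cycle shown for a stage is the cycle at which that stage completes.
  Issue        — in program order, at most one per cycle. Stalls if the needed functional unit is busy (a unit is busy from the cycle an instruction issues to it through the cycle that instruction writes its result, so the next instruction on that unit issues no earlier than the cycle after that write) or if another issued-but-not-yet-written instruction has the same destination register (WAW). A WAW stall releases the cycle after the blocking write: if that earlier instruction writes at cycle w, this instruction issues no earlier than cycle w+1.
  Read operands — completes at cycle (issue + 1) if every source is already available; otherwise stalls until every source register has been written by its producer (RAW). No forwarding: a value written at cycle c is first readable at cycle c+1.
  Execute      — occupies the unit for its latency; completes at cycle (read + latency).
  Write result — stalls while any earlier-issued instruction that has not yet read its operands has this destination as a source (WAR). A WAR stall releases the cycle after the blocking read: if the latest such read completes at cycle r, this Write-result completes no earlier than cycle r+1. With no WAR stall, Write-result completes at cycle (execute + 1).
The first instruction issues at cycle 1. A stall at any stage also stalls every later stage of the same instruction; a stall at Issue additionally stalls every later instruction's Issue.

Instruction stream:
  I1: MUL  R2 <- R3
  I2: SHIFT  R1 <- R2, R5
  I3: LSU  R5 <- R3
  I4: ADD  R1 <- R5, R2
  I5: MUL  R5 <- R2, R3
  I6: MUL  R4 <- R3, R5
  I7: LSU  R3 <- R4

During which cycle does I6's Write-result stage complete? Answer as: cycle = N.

cycle = 31

[I1] 1/2/8/9
[I2] 2/10/11/12  (RAW R2: wait I1 write@9)
[I3] 3/4/5/11  (WAR R5: wait I2 read@10)
[I4] 13/14/16/17  (WAW R1: wait I2 write@12)
[I5] 14/15/21/22
[I6] 23/24/30/31  (struct: MUL busy until I5 writes@22)
[I7] 24/32/33/34  (RAW R4: wait I6 write@31)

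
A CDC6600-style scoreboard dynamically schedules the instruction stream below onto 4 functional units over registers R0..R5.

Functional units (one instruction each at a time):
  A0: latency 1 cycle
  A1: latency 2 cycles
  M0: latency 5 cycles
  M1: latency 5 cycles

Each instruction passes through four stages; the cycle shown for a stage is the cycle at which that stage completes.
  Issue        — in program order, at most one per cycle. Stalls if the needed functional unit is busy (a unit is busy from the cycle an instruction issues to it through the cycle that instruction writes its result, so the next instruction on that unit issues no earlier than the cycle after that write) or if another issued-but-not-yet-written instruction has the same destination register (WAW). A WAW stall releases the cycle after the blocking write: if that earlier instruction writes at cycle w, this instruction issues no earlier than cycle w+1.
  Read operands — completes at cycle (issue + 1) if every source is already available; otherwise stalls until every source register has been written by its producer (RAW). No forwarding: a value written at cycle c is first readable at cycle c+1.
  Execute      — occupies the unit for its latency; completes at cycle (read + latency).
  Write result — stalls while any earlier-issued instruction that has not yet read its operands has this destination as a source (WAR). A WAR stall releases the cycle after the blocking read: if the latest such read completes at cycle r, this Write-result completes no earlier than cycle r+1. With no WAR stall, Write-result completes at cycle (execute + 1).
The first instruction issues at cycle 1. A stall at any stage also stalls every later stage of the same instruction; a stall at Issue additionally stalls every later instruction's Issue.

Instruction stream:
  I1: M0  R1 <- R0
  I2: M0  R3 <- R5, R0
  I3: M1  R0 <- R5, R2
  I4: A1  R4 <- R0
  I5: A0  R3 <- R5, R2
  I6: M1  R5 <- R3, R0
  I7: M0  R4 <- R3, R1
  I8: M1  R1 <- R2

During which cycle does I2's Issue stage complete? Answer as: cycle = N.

  I1 | 1 | 2 | 7 | 8
  I2 | 9 | 10 | 15 | 16   struct: M0 busy until I1 writes@8
  I3 | 10 | 11 | 16 | 17
  I4 | 11 | 18 | 20 | 21   RAW R0: wait I3 write@17
  I5 | 17 | 18 | 19 | 20   WAW R3: wait I2 write@16
  I6 | 18 | 21 | 26 | 27   RAW R3: wait I5 write@20
  I7 | 22 | 23 | 28 | 29   WAW R4: wait I4 write@21
  I8 | 28 | 29 | 34 | 35   struct: M1 busy until I6 writes@27

cycle = 9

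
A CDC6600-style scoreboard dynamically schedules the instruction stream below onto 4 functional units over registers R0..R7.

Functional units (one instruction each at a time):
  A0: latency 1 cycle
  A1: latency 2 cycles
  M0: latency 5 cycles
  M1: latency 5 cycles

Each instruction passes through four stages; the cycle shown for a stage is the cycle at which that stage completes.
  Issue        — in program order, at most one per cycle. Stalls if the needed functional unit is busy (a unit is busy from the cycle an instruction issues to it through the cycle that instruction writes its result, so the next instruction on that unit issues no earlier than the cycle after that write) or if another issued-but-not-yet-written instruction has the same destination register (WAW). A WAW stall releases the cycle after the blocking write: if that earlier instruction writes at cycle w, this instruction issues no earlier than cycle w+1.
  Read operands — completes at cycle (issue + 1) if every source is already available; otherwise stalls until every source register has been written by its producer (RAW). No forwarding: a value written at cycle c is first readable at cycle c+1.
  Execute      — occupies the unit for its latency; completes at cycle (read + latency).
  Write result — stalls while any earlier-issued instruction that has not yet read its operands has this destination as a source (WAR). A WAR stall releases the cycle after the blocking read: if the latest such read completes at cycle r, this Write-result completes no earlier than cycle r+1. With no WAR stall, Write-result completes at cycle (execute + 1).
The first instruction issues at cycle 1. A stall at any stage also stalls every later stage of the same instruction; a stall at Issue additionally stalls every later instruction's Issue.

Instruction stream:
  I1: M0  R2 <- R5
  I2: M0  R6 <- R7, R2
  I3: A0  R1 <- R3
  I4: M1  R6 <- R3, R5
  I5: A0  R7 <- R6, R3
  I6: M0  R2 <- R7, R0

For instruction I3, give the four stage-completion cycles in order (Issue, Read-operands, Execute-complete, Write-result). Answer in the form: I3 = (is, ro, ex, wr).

I1  is:1  ro:2  ex:7  wr:8
I2  is:9  ro:10  ex:15  wr:16  — struct: M0 busy until I1 writes@8
I3  is:10  ro:11  ex:12  wr:13
I4  is:17  ro:18  ex:23  wr:24  — WAW R6: wait I2 write@16
I5  is:18  ro:25  ex:26  wr:27  — RAW R6: wait I4 write@24
I6  is:19  ro:28  ex:33  wr:34  — RAW R7: wait I5 write@27

I3 = (10, 11, 12, 13)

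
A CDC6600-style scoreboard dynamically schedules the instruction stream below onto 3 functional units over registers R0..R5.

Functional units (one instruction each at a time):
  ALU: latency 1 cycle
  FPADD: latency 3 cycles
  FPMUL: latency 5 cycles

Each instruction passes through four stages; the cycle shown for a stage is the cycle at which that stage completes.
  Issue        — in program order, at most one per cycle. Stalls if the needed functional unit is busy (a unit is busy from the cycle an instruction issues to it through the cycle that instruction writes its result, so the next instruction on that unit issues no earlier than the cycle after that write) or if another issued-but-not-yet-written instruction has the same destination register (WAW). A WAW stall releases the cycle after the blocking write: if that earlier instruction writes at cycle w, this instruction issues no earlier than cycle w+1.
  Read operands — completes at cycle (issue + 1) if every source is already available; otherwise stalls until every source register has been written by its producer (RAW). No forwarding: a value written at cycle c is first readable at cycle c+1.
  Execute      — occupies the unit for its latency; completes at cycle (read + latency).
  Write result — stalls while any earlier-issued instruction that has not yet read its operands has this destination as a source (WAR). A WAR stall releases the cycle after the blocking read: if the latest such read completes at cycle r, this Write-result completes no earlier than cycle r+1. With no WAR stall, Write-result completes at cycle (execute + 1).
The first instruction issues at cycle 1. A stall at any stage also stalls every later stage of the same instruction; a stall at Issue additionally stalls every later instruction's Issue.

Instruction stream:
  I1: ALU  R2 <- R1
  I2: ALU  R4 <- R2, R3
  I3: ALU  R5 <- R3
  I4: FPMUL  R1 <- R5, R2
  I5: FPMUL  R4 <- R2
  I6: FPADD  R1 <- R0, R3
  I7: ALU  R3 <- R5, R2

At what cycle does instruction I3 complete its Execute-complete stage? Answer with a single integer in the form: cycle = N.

1) issue 1, read 2, done 3, write 4
2) issue 5, read 6, done 7, write 8  <struct: ALU busy until I1 writes@4>
3) issue 9, read 10, done 11, write 12  <struct: ALU busy until I2 writes@8>
4) issue 10, read 13, done 18, write 19  <RAW R5: wait I3 write@12>
5) issue 20, read 21, done 26, write 27  <struct: FPMUL busy until I4 writes@19>
6) issue 21, read 22, done 25, write 26
7) issue 22, read 23, done 24, write 25

cycle = 11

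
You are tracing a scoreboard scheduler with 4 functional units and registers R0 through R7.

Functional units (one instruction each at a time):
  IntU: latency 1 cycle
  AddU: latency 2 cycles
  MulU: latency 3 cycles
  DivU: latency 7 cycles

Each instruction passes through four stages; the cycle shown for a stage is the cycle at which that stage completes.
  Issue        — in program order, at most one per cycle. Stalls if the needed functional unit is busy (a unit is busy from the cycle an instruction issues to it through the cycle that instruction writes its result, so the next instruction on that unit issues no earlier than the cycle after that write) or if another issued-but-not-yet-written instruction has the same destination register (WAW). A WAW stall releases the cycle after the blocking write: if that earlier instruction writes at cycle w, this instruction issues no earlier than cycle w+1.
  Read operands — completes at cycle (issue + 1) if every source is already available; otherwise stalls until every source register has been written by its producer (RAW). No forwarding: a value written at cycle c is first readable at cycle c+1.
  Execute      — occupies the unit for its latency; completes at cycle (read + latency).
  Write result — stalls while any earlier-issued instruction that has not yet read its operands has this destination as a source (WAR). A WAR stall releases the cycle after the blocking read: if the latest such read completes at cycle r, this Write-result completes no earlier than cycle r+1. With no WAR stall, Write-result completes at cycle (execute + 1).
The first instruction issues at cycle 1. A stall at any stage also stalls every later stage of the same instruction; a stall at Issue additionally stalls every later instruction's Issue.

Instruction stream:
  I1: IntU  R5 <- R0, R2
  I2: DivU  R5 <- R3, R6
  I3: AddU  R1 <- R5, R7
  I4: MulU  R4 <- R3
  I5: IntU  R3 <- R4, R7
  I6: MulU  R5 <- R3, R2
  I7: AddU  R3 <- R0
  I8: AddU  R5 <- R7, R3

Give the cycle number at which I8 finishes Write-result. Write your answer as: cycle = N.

cycle 1: I1→IntU
cycle 2: I1 RO
cycle 3: I1 EX
cycle 4: I1 WR R5
cycle 5: I2→DivU
cycle 6: I2 RO | I3→AddU
cycle 7: I4→MulU
cycle 8: I4 RO | I5→IntU
cycle 11: I4 EX
cycle 12: I4 WR R4
cycle 13: I2 EX | I5 RO
cycle 14: I2 WR R5 | I5 EX
cycle 15: I3 RO | I5 WR R3 | I6→MulU
cycle 16: I6 RO
cycle 17: I3 EX
cycle 18: I3 WR R1
cycle 19: I6 EX | I7→AddU
cycle 20: I6 WR R5 | I7 RO
cycle 22: I7 EX
cycle 23: I7 WR R3
cycle 24: I8→AddU
cycle 25: I8 RO
cycle 27: I8 EX
cycle 28: I8 WR R5

cycle = 28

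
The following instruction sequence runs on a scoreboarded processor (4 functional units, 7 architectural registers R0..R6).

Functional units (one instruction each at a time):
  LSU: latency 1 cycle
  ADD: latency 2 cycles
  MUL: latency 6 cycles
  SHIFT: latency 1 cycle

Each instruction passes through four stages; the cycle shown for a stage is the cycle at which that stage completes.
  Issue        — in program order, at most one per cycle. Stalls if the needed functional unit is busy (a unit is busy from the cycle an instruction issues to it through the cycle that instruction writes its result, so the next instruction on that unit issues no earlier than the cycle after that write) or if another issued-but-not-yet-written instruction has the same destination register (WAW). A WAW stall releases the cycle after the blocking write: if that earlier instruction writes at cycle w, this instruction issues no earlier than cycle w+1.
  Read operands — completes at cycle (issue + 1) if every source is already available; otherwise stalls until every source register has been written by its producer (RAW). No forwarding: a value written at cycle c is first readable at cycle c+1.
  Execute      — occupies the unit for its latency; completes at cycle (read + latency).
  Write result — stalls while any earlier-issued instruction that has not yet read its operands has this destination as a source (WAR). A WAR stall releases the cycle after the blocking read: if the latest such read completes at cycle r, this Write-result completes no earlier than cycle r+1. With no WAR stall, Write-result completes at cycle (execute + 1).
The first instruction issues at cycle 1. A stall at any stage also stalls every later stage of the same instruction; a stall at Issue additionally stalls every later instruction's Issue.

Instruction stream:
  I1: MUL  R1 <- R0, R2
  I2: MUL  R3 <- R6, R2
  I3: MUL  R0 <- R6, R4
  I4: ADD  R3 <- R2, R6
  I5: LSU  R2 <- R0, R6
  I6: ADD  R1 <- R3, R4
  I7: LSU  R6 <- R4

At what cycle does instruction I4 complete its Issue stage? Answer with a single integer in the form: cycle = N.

1) issue 1, read 2, done 8, write 9
2) issue 10, read 11, done 17, write 18  <struct: MUL busy until I1 writes@9>
3) issue 19, read 20, done 26, write 27  <struct: MUL busy until I2 writes@18>
4) issue 20, read 21, done 23, write 24
5) issue 21, read 28, done 29, write 30  <RAW R0: wait I3 write@27>
6) issue 25, read 26, done 28, write 29  <struct: ADD busy until I4 writes@24>
7) issue 31, read 32, done 33, write 34  <struct: LSU busy until I5 writes@30>

cycle = 20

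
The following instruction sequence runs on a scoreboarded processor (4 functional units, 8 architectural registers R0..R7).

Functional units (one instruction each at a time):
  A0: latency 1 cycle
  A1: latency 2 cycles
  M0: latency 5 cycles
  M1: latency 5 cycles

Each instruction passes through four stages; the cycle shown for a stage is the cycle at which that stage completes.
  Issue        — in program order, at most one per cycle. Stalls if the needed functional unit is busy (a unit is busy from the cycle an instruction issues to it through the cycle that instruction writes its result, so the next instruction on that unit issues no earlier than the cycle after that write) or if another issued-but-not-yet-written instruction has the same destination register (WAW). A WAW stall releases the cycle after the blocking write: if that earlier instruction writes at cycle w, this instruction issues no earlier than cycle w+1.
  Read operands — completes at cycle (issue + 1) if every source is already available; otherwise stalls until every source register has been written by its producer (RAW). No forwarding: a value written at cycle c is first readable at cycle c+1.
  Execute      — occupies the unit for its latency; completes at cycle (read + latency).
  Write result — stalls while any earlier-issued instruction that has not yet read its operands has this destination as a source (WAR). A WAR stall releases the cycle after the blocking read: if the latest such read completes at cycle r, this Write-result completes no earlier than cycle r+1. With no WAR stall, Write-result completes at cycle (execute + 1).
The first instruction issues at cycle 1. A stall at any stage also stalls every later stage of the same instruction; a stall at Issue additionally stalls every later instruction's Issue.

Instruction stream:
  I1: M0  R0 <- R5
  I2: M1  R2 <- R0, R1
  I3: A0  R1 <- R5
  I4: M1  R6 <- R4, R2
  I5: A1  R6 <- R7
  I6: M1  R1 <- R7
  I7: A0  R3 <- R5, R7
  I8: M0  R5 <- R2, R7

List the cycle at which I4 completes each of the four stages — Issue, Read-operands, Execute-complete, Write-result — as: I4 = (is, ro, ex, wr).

I1  is:1  ro:2  ex:7  wr:8
I2  is:2  ro:9  ex:14  wr:15  — RAW R0: wait I1 write@8
I3  is:3  ro:4  ex:5  wr:10  — WAR R1: wait I2 read@9
I4  is:16  ro:17  ex:22  wr:23  — struct: M1 busy until I2 writes@15
I5  is:24  ro:25  ex:27  wr:28  — WAW R6: wait I4 write@23
I6  is:25  ro:26  ex:31  wr:32
I7  is:26  ro:27  ex:28  wr:29
I8  is:27  ro:28  ex:33  wr:34

I4 = (16, 17, 22, 23)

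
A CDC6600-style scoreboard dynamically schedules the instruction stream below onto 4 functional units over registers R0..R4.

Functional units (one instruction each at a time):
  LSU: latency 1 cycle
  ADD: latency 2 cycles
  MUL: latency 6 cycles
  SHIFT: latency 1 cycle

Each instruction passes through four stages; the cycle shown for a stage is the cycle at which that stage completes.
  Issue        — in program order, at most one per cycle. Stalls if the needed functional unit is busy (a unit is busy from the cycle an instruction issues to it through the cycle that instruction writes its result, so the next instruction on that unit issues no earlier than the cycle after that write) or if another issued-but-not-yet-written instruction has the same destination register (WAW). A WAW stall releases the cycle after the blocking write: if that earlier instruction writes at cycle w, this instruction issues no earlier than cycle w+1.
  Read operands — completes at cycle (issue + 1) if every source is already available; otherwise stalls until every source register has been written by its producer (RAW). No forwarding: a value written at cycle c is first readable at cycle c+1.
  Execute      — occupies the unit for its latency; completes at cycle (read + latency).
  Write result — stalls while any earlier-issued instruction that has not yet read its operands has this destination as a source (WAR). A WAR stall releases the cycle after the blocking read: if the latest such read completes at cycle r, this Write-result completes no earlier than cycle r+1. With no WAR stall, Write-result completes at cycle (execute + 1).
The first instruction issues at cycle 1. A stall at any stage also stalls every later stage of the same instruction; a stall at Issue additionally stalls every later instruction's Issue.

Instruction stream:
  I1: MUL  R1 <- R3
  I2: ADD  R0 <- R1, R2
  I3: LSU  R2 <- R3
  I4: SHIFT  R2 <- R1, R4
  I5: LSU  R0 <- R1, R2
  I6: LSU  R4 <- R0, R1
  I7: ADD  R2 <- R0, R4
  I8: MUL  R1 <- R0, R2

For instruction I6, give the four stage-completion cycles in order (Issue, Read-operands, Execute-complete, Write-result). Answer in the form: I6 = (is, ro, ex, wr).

cycle 1: issue I1 (MUL)
cycle 2: I1 read-ops · issue I2 (ADD)
cycle 3: issue I3 (LSU)
cycle 4: I3 read-ops
cycle 5: I3 finished on LSU
cycle 8: I1 finished on MUL
cycle 9: I1→R1
cycle 10: I2 read-ops
cycle 11: I3→R2
cycle 12: I2 finished on ADD · issue I4 (SHIFT)
cycle 13: I2→R0 · I4 read-ops
cycle 14: I4 finished on SHIFT · issue I5 (LSU)
cycle 15: I4→R2
cycle 16: I5 read-ops
cycle 17: I5 finished on LSU
cycle 18: I5→R0
cycle 19: issue I6 (LSU)
cycle 20: I6 read-ops · issue I7 (ADD)
cycle 21: I6 finished on LSU · issue I8 (MUL)
cycle 22: I6→R4
cycle 23: I7 read-ops
cycle 25: I7 finished on ADD
cycle 26: I7→R2
cycle 27: I8 read-ops
cycle 33: I8 finished on MUL
cycle 34: I8→R1

I6 = (19, 20, 21, 22)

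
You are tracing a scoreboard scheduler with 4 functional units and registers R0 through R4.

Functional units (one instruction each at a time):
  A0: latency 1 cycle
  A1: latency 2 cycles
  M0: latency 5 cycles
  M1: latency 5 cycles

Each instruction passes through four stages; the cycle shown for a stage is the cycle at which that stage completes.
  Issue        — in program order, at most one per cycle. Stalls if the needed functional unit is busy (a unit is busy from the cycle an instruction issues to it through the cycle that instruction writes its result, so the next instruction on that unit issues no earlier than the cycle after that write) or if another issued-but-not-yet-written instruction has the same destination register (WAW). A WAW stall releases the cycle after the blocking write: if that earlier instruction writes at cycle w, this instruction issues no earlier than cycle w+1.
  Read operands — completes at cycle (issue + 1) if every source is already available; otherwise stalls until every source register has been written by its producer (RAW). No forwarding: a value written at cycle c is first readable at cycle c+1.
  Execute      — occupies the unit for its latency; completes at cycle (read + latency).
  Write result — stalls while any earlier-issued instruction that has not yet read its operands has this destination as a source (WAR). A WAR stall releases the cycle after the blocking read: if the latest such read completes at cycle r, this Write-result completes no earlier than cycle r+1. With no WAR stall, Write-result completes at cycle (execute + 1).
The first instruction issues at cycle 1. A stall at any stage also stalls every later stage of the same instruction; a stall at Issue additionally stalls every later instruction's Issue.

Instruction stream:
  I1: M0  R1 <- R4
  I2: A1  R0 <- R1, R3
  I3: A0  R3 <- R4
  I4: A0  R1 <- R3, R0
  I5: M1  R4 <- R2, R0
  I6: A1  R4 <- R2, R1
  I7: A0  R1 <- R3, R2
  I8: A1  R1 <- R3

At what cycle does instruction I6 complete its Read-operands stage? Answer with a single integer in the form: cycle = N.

cycle = 21

c1: I1 dispatched to M0
c2: I1 operands ready, I2 dispatched to A1
c3: I3 dispatched to A0
c4: I3 operands ready
c5: I3 complete
c7: I1 complete
c8: R1←I1
c9: I2 operands ready
c10: R3←I3
c11: I2 complete, I4 dispatched to A0
c12: R0←I2, I5 dispatched to M1
c13: I4 operands ready, I5 operands ready
c14: I4 complete
c15: R1←I4
c18: I5 complete
c19: R4←I5
c20: I6 dispatched to A1
c21: I6 operands ready, I7 dispatched to A0
c22: I7 operands ready
c23: I6 complete, I7 complete
c24: R4←I6, R1←I7
c25: I8 dispatched to A1
c26: I8 operands ready
c28: I8 complete
c29: R1←I8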